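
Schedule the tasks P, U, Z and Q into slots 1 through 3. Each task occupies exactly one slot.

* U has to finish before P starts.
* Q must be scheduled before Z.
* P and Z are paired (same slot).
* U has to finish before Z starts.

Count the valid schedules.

5

Splitting on P: it can be 2 (1), 3 (4). Listing each branch's schedules as (U, Z, Q):
P=2: (1,2,1) — 1.
P=3: (1,3,1) (1,3,2) (2,3,1) (2,3,2) — 4.
Summing: 1 + 4 = 5.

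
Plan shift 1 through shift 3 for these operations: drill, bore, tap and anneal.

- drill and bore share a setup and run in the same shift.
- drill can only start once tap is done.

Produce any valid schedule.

drill in shift 2, tap in shift 1, bore in shift 2, anneal in shift 1

Checking: tap(shift 1) before drill(shift 2); drill = bore = shift 2.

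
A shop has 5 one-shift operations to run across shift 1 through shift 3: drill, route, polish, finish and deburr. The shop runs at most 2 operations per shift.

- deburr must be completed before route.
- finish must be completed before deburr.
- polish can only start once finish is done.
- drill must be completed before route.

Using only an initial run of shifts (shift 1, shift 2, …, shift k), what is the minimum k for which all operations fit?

The precedence chain requires at least 3 distinct shifts.
With at most 2 per shift and 5 operations, at least 3 shifts are needed.
3 works (last occupied shift: shift 3): for example finish -> shift 1; drill -> shift 1; deburr -> shift 2; polish -> shift 2; route -> shift 3.

3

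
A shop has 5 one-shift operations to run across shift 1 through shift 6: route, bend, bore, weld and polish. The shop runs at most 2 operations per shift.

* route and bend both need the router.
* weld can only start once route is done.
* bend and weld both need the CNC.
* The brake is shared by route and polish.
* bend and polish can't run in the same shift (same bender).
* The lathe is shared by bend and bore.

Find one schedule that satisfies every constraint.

weld=shift 2, route=shift 1, polish=shift 2, bore=shift 1, bend=shift 3

Checking: route(shift 1) before weld(shift 2); route(shift 1) != bend(shift 3); bend(shift 3) != polish(shift 2); bend(shift 3) != weld(shift 2); bend(shift 3) != bore(shift 1); route(shift 1) != polish(shift 2); max 2 per shift (cap 2).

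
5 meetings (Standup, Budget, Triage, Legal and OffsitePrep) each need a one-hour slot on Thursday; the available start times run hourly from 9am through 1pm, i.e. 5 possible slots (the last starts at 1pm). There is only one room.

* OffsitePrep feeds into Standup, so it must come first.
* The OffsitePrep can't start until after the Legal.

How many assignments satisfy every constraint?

Splitting on Standup: it can be 11am (2), 12pm (6), 1pm (12). Listing each branch's schedules as (Budget, Triage, Legal, OffsitePrep):
Standup=11am: (12pm,1pm,9am,10am) (1pm,12pm,9am,10am) — 2.
Standup=12pm: (9am,1pm,10am,11am) (10am,1pm,9am,11am) (11am,1pm,9am,10am) (1pm,9am,10am,11am) (1pm,10am,9am,11am) (1pm,11am,9am,10am) — 6.
Standup=1pm: (9am,10am,11am,12pm) (9am,11am,10am,12pm) (9am,12pm,10am,11am) (10am,9am,11am,12pm) (10am,11am,9am,12pm) (10am,12pm,9am,11am) (11am,9am,10am,12pm) (11am,10am,9am,12pm) (11am,12pm,9am,10am) (12pm,9am,10am,11am) (12pm,10am,9am,11am) (12pm,11am,9am,10am) — 12.
Summing: 2 + 6 + 12 = 20.

20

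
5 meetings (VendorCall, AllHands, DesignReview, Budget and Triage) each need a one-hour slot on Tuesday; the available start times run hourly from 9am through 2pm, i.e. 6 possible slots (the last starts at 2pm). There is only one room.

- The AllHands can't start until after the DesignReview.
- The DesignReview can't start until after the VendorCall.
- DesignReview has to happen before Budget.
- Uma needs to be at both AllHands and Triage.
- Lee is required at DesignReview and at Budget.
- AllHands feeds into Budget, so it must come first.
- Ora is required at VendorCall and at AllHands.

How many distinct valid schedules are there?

30

Splitting on VendorCall: it can be 9am (20), 10am (8), 11am (2). Listing each branch's schedules as (AllHands, DesignReview, Budget, Triage):
VendorCall=9am: (11am,10am,12pm,1pm) (11am,10am,12pm,2pm) (11am,10am,1pm,12pm) (11am,10am,1pm,2pm) (11am,10am,2pm,12pm) (11am,10am,2pm,1pm) (12pm,10am,1pm,11am) (12pm,10am,1pm,2pm) (12pm,10am,2pm,11am) (12pm,10am,2pm,1pm) (12pm,11am,1pm,10am) (12pm,11am,1pm,2pm) (12pm,11am,2pm,10am) (12pm,11am,2pm,1pm) (1pm,10am,2pm,11am) (1pm,10am,2pm,12pm) (1pm,11am,2pm,10am) (1pm,11am,2pm,12pm) (1pm,12pm,2pm,10am) (1pm,12pm,2pm,11am) — 20.
VendorCall=10am: (12pm,11am,1pm,9am) (12pm,11am,1pm,2pm) (12pm,11am,2pm,9am) (12pm,11am,2pm,1pm) (1pm,11am,2pm,9am) (1pm,11am,2pm,12pm) (1pm,12pm,2pm,9am) (1pm,12pm,2pm,11am) — 8.
VendorCall=11am: (1pm,12pm,2pm,9am) (1pm,12pm,2pm,10am) — 2.
Summing: 20 + 8 + 2 = 30.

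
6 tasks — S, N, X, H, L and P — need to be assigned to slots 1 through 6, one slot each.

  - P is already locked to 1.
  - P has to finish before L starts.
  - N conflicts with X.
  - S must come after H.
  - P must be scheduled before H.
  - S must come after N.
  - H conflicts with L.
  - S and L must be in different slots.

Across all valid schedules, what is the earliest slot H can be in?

2

Precedence pushes H to at least 2; downstream work caps H at 5.
H at 2 is achievable: L in 4, N in 1, S in 3, H in 2, X in 2, P in 1.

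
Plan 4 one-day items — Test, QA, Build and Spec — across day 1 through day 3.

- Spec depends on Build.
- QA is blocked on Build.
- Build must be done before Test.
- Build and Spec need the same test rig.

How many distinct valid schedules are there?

9

Splitting on Test: it can be day 2 (4), day 3 (5). Listing each branch's schedules as (QA, Build, Spec) by day number:
Test=day 2: (2,1,2) (2,1,3) (3,1,2) (3,1,3) — 4.
Test=day 3: (2,1,2) (2,1,3) (3,1,2) (3,1,3) (3,2,3) — 5.
Summing: 4 + 5 = 9.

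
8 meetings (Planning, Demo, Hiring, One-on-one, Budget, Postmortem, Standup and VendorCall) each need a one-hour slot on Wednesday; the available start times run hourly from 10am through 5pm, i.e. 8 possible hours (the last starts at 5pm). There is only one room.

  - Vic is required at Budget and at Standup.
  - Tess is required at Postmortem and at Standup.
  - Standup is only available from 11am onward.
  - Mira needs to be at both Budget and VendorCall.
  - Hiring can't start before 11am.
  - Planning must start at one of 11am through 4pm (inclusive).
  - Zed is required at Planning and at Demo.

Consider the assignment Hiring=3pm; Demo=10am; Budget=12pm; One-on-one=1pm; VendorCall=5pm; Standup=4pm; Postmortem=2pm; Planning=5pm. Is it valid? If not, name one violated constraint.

No — it violates: Planning must start at one of 11am through 4pm (inclusive)

Standup is only available from 11am onward — holds.
There is only one room — violated.
Planning must start at one of 11am through 4pm (inclusive) — violated.
Hiring can't start before 11am — holds.
Mira needs to be at both Budget and VendorCall — holds.
Tess is required at Postmortem and at Standup — holds.
Zed is required at Planning and at Demo — holds.
Vic is required at Budget and at Standup — holds.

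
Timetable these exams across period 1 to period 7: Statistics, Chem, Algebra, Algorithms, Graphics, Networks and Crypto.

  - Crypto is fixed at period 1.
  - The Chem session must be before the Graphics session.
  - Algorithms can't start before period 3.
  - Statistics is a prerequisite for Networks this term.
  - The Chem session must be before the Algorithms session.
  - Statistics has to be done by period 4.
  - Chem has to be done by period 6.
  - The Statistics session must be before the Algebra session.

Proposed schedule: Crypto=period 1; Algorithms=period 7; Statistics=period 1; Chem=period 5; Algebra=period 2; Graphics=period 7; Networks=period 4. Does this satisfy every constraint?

Yes, all constraints hold

The Chem session must be before the Algorithms session — holds.
Chem has to be done by period 6 — holds.
The Chem session must be before the Graphics session — holds.
Statistics has to be done by period 4 — holds.
Algorithms can't start before period 3 — holds.
Statistics is a prerequisite for Networks this term — holds.
The Statistics session must be before the Algebra session — holds.
Crypto is fixed at period 1 — holds.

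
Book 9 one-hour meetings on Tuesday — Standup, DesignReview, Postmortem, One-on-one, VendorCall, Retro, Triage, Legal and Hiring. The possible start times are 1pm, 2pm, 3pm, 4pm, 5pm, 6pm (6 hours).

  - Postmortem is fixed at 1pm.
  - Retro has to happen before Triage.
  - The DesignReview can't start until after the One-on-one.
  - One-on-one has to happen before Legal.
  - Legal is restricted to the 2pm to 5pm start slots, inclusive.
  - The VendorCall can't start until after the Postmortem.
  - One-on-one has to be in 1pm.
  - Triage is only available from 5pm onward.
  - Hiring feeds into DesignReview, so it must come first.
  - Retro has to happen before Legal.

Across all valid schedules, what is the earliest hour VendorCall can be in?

Precedence pushes VendorCall to at least 2pm.
VendorCall at 2pm is achievable: Legal -> 2pm, Standup -> 1pm, Postmortem -> 1pm, Hiring -> 1pm, VendorCall -> 2pm, Retro -> 1pm, One-on-one -> 1pm, DesignReview -> 2pm, Triage -> 5pm.

2pm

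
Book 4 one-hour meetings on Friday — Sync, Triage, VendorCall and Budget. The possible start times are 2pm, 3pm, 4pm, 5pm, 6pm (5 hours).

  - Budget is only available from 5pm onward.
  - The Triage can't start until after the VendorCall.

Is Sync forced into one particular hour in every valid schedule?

No

Sync can be 2pm (e.g. Sync -> 2pm, Budget -> 5pm, Triage -> 3pm, VendorCall -> 2pm) or 3pm (e.g. VendorCall=2pm; Triage=3pm; Sync=3pm; Budget=5pm).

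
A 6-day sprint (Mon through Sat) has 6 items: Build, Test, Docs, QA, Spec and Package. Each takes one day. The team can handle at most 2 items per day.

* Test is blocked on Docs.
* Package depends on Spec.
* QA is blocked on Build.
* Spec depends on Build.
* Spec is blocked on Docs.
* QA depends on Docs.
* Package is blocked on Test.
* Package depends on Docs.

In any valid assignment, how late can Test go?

Fri

Precedence pushes Test to at least Tue; downstream work caps Test at Fri.
Test at Fri is achievable: Docs -> Mon, Build -> Mon, Test -> Fri, QA -> Tue, Package -> Sat, Spec -> Tue.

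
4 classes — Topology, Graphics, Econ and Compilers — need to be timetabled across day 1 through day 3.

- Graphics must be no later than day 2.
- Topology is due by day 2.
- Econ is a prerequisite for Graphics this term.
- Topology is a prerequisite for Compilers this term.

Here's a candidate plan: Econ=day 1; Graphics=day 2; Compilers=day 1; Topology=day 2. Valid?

Topology is due by day 2 — holds.
Econ is a prerequisite for Graphics this term — holds.
Topology is a prerequisite for Compilers this term — violated.
Graphics must be no later than day 2 — holds.

No. Topology is a prerequisite for Compilers this term is not satisfied.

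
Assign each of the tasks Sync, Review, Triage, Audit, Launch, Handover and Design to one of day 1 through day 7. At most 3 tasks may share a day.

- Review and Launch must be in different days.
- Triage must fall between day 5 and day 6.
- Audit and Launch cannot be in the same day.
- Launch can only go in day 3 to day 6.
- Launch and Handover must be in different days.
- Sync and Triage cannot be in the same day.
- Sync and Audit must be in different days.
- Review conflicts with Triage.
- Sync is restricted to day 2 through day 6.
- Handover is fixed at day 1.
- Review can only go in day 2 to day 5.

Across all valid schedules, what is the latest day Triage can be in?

Triage is available from day 5; Triage's own window allows nothing later than day 6.
Triage at day 6 is achievable: Handover in day 1, Design in day 1, Launch in day 3, Audit in day 1, Review in day 2, Triage in day 6, Sync in day 2.

day 6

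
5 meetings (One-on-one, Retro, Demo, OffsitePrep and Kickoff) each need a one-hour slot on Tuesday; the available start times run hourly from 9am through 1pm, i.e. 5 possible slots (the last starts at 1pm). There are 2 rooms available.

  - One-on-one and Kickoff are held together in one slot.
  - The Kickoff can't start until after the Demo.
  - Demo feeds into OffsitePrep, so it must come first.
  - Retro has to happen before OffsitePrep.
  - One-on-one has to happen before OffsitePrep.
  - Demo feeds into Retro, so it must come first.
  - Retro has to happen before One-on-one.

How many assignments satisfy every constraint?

Splitting on One-on-one: it can be 11am (2), 12pm (3). Listing each branch's schedules as (Retro, Demo, OffsitePrep, Kickoff):
One-on-one=11am: (10am,9am,12pm,11am) (10am,9am,1pm,11am) — 2.
One-on-one=12pm: (10am,9am,1pm,12pm) (11am,9am,1pm,12pm) (11am,10am,1pm,12pm) — 3.
Summing: 2 + 3 = 5.

5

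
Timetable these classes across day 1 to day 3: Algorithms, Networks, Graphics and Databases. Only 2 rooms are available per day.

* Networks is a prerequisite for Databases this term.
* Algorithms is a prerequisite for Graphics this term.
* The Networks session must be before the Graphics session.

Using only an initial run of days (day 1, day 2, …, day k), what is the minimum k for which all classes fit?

The precedence chain requires at least 2 distinct days.
With at most 2 per day and 4 classes, at least 2 days are needed.
2 works (last occupied day: day 2): for example Graphics in day 2, Networks in day 1, Algorithms in day 1, Databases in day 2.

2 days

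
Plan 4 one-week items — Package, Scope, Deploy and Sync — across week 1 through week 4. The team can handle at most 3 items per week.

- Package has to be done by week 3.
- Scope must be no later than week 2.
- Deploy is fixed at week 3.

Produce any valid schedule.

Package in week 1; Deploy in week 3; Sync in week 1; Scope in week 1

Checking: Package=week 1 in [week 1,week 3]; Deploy=week 3 in [week 3,week 3]; Scope=week 1 in [week 1,week 2]; max 3 per week (cap 3).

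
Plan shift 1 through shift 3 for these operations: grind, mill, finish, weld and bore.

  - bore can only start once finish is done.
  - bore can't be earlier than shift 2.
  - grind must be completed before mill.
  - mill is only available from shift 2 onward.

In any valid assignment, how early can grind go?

Downstream work caps grind at shift 2.
grind at shift 1 is achievable: mill -> shift 2, finish -> shift 1, weld -> shift 1, grind -> shift 1, bore -> shift 2.

shift 1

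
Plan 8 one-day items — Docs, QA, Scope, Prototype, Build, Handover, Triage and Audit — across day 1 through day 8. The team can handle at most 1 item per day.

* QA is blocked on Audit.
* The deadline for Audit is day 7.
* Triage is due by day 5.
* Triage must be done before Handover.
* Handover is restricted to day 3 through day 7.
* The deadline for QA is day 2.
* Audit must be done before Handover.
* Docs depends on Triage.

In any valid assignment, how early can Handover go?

Handover is available from day 3; Handover's own window allows nothing later than day 7.
Handover at day 4 is achievable: Handover in day 4; QA in day 2; Scope in day 6; Build in day 8; Audit in day 1; Prototype in day 7; Docs in day 5; Triage in day 3.
Nothing earlier works — the capacity limit rule out every day before day 4.

day 4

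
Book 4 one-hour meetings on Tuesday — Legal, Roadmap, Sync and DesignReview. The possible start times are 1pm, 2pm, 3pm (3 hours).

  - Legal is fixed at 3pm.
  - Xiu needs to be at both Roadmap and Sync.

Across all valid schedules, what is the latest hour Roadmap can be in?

3pm

Roadmap at 3pm is achievable: Roadmap=3pm, Legal=3pm, Sync=1pm, DesignReview=1pm.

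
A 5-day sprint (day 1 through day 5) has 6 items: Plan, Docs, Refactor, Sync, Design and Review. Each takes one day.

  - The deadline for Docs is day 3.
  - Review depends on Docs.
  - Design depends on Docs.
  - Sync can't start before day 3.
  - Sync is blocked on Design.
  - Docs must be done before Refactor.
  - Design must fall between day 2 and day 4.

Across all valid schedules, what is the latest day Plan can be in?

Plan at day 5 is achievable: Plan=day 5; Design=day 2; Sync=day 3; Docs=day 1; Review=day 2; Refactor=day 2.

day 5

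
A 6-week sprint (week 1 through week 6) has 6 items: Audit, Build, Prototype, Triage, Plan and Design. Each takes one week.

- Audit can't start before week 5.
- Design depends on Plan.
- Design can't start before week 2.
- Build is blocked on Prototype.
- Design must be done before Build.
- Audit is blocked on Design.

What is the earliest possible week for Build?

week 3

Precedence pushes Build to at least week 3.
Build at week 3 is achievable: Plan in week 1; Design in week 2; Build in week 3; Prototype in week 1; Triage in week 1; Audit in week 5.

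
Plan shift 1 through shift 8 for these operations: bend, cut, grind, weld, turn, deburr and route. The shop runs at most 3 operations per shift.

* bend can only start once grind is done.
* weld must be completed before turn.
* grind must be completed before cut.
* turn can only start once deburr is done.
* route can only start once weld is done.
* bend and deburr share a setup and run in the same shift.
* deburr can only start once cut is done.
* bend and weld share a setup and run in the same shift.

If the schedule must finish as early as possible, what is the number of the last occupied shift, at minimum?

The precedence chain requires at least 4 distinct shifts.
With at most 3 per shift and 7 operations, at least 3 shifts are needed.
4 works (last occupied shift: shift 4): for example deburr in shift 3, turn in shift 4, route in shift 4, bend in shift 3, cut in shift 2, grind in shift 1, weld in shift 3.

shift 4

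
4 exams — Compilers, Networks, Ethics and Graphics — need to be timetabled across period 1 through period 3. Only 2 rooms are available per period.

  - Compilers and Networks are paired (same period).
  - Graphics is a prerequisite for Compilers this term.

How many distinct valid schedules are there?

Splitting on Compilers: it can be period 2 (2), period 3 (4). Listing each branch's schedules as (Networks, Ethics, Graphics) by period number:
Compilers=period 2: (2,1,1) (2,3,1) — 2.
Compilers=period 3: (3,1,1) (3,1,2) (3,2,1) (3,2,2) — 4.
Summing: 2 + 4 = 6.

6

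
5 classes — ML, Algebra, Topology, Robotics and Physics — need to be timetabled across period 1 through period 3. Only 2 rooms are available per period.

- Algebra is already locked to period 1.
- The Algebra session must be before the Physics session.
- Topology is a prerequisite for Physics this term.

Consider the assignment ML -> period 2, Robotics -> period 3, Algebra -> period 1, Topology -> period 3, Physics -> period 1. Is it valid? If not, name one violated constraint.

The Algebra session must be before the Physics session — violated.
Algebra is already locked to period 1 — holds.
Only 2 rooms are available per period — holds.
Topology is a prerequisite for Physics this term — violated.

No — it violates: Topology is a prerequisite for Physics this term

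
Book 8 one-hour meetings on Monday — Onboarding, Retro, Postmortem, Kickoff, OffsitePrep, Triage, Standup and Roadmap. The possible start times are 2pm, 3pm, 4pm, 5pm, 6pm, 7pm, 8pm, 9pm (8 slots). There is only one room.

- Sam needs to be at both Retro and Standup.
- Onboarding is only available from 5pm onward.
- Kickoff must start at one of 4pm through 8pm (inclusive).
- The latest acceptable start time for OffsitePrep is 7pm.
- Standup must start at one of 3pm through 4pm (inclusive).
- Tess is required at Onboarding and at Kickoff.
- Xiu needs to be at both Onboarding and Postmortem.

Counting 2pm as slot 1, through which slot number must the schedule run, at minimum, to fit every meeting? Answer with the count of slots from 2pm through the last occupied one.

8

With at most 1 per slot and 8 meetings, at least 8 slots are needed.
Onboarding can't be placed before 5pm — that is slot 4 counting from 2pm — so the schedule must run through at least 4 slots.
8 works (last occupied slot: 9pm): for example Retro in 6pm, Roadmap in 9pm, Triage in 8pm, Standup in 3pm, Kickoff in 4pm, Postmortem in 7pm, OffsitePrep in 2pm, Onboarding in 5pm.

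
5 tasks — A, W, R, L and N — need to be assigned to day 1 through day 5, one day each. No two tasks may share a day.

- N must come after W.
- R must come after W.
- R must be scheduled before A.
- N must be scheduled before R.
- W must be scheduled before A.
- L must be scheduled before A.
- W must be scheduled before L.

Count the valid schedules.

Enumerating: W=day 1, R=day 3, N=day 2, A=day 5, L=day 4 | A in day 5; W in day 1; R in day 4; L in day 2; N in day 3 | L -> day 3, W -> day 1, N -> day 2, A -> day 5, R -> day 4.

3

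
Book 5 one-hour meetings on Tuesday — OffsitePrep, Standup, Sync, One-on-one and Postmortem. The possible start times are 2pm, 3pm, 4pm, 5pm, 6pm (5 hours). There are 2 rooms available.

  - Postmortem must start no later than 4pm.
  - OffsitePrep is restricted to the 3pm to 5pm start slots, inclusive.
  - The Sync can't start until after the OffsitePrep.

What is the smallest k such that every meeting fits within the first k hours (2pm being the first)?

The precedence chain requires at least 2 distinct hours.
With at most 2 per hour and 5 meetings, at least 3 hours are needed.
Propagating the time windows through the other constraints, Sync can't land before 4pm — that is hour 3 counting from 2pm — so the schedule must run through at least 3 hours.
3 works (last occupied hour: 4pm): for example Standup=2pm, Postmortem=3pm, OffsitePrep=3pm, One-on-one=2pm, Sync=4pm.

3 hours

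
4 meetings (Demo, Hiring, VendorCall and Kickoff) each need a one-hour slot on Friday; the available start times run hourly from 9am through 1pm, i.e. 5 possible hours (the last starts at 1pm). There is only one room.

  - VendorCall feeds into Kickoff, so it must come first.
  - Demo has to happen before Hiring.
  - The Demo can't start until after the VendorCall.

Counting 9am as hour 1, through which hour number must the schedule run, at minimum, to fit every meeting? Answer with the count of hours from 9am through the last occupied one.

The precedence chain requires at least 3 distinct hours.
With at most 1 per hour and 4 meetings, at least 4 hours are needed.
4 works (last occupied hour: 12pm): for example Demo=10am; Kickoff=12pm; Hiring=11am; VendorCall=9am.

4 hours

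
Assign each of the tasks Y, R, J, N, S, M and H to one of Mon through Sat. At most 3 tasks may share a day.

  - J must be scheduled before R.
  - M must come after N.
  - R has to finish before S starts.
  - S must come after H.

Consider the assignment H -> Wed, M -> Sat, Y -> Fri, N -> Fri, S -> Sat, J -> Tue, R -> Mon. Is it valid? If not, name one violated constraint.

Invalid. J must be scheduled before R.

M must come after N — holds.
At most 3 tasks may share a day — holds.
J must be scheduled before R — violated.
R has to finish before S starts — holds.
S must come after H — holds.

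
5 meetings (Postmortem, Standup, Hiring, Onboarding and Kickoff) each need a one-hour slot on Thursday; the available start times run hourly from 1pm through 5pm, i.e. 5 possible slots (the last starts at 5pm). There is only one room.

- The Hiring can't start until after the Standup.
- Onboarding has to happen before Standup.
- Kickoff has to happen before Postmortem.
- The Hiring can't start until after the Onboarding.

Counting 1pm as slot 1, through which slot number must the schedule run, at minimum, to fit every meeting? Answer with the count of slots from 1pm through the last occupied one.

The precedence chain requires at least 3 distinct slots.
With at most 1 per slot and 5 meetings, at least 5 slots are needed.
5 works (last occupied slot: 5pm): for example Hiring in 3pm; Postmortem in 5pm; Kickoff in 4pm; Standup in 2pm; Onboarding in 1pm.

5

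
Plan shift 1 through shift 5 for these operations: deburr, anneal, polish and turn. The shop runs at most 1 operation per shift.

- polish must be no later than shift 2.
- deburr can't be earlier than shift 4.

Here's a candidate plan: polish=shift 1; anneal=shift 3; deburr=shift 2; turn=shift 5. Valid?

The shop runs at most 1 operation per shift — holds.
polish must be no later than shift 2 — holds.
deburr can't be earlier than shift 4 — violated.

Invalid. deburr can't be earlier than shift 4.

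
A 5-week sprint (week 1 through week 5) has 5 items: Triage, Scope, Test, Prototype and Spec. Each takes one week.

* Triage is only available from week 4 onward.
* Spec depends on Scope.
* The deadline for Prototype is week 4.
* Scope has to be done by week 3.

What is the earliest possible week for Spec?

week 2

Precedence pushes Spec to at least week 2.
Spec at week 2 is achievable: Test=week 1; Spec=week 2; Prototype=week 1; Triage=week 4; Scope=week 1.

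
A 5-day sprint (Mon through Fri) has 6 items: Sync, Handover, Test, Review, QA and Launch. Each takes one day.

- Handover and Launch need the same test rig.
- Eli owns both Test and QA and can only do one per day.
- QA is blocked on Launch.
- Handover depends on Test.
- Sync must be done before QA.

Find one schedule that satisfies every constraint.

Test=Mon; Review=Mon; Launch=Mon; Sync=Mon; QA=Tue; Handover=Tue

Checking: Launch(Mon) before QA(Tue); Sync(Mon) before QA(Tue); Test(Mon) before Handover(Tue); Test(Mon) != QA(Tue); Handover(Tue) != Launch(Mon).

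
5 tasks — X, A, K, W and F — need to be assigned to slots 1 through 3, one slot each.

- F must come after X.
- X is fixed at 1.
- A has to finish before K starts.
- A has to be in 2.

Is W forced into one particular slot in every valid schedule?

W can be 1 (e.g. W in 1; X in 1; K in 3; F in 2; A in 2) or 2 (e.g. A=2, K=3, W=2, F=2, X=1).

No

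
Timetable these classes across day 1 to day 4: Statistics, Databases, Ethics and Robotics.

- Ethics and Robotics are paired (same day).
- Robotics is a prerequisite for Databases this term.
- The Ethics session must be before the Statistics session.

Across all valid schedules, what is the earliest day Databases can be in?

day 2

Precedence pushes Databases to at least day 2.
Databases at day 2 is achievable: Statistics=day 2, Ethics=day 1, Databases=day 2, Robotics=day 1.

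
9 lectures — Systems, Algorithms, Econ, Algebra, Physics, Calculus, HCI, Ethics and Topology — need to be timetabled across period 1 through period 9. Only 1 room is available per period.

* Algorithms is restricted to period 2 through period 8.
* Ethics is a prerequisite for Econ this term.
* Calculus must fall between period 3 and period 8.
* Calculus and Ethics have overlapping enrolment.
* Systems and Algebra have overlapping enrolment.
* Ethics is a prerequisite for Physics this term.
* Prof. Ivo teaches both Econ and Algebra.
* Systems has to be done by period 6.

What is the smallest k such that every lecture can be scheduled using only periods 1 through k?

The precedence chain requires at least 2 distinct periods.
With at most 1 per period and 9 lectures, at least 9 periods are needed.
Calculus can't be placed before period 3, so the schedule must run through at least period 3.
9 works (last occupied period: period 9): for example Systems=period 1; HCI=period 8; Topology=period 9; Physics=period 6; Ethics=period 4; Econ=period 5; Algorithms=period 2; Calculus=period 3; Algebra=period 7.

9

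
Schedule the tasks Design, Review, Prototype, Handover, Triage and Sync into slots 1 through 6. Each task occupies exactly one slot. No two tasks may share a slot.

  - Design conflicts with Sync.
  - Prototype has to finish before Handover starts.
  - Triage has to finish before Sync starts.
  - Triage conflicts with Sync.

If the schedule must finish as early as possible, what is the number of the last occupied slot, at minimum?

slot 6

The precedence chain requires at least 2 distinct slots.
With at most 1 per slot and 6 tasks, at least 6 slots are needed.
6 works (last occupied slot: 6): for example Prototype=1, Design=5, Triage=3, Handover=2, Review=6, Sync=4.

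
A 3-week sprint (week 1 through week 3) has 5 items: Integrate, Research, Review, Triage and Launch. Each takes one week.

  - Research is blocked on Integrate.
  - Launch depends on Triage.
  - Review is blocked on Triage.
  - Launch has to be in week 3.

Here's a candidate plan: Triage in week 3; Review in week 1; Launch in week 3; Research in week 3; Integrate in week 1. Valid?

No — it violates: Review is blocked on Triage

Launch has to be in week 3 — holds.
Research is blocked on Integrate — holds.
Launch depends on Triage — violated.
Review is blocked on Triage — violated.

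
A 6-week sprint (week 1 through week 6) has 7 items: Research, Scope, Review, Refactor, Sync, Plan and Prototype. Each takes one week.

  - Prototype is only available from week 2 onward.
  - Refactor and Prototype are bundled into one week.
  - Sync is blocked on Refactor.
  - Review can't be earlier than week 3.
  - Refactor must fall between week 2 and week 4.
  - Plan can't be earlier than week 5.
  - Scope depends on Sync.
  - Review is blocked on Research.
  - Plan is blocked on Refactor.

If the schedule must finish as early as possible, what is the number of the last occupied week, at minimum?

week 5

The precedence chain requires at least 3 distinct weeks.
Plan can't be placed before week 5, so the schedule must run through at least week 5.
5 works (last occupied week: week 5): for example Scope=week 4, Plan=week 5, Refactor=week 2, Prototype=week 2, Sync=week 3, Research=week 1, Review=week 3.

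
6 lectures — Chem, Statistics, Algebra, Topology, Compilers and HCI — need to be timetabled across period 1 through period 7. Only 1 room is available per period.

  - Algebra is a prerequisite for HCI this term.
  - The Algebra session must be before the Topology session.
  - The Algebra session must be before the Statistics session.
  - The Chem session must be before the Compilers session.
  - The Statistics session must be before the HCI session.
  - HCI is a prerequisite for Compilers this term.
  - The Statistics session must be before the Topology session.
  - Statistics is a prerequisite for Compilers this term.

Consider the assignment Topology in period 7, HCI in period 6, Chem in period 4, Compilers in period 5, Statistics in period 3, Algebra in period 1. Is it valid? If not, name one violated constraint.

The Statistics session must be before the HCI session — holds.
The Statistics session must be before the Topology session — holds.
The Algebra session must be before the Statistics session — holds.
HCI is a prerequisite for Compilers this term — violated.
Only 1 room is available per period — holds.
The Algebra session must be before the Topology session — holds.
Algebra is a prerequisite for HCI this term — holds.
Statistics is a prerequisite for Compilers this term — holds.
The Chem session must be before the Compilers session — holds.

No. HCI is a prerequisite for Compilers this term is not satisfied.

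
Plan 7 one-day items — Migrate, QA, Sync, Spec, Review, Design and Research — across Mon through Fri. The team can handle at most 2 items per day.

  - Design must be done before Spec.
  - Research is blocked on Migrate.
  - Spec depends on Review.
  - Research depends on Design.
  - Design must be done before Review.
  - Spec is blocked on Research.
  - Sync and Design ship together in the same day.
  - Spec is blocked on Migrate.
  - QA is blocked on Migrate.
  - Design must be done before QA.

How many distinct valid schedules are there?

43

Splitting on Migrate: it can be Mon (13), Tue (22), Wed (8). Listing each branch's schedules as (QA, Sync, Spec, Review, Design, Research):
Migrate=Mon: (Wed,Tue,Fri,Wed,Tue,Thu) (Wed,Tue,Fri,Thu,Tue,Wed) (Wed,Tue,Fri,Thu,Tue,Thu) (Thu,Tue,Thu,Wed,Tue,Wed) (Thu,Tue,Fri,Wed,Tue,Wed) (Thu,Tue,Fri,Wed,Tue,Thu) (Thu,Tue,Fri,Thu,Tue,Wed) (Fri,Tue,Thu,Wed,Tue,Wed) (Fri,Tue,Fri,Wed,Tue,Wed) (Fri,Tue,Fri,Wed,Tue,Thu) (Fri,Tue,Fri,Thu,Tue,Wed) (Fri,Tue,Fri,Thu,Tue,Thu) (Fri,Wed,Fri,Thu,Wed,Thu) — 13.
Migrate=Tue: (Wed,Mon,Thu,Tue,Mon,Wed) (Wed,Mon,Fri,Tue,Mon,Wed) (Wed,Mon,Fri,Tue,Mon,Thu) (Wed,Mon,Fri,Wed,Mon,Thu) (Wed,Mon,Fri,Thu,Mon,Wed) (Wed,Mon,Fri,Thu,Mon,Thu) (Thu,Mon,Thu,Tue,Mon,Wed) (Thu,Mon,Thu,Wed,Mon,Wed) (Thu,Mon,Fri,Tue,Mon,Wed) (Thu,Mon,Fri,Tue,Mon,Thu) (Thu,Mon,Fri,Wed,Mon,Wed) (Thu,Mon,Fri,Wed,Mon,Thu) (Thu,Mon,Fri,Thu,Mon,Wed) (Fri,Mon,Thu,Tue,Mon,Wed) (Fri,Mon,Thu,Wed,Mon,Wed) (Fri,Mon,Fri,Tue,Mon,Wed) (Fri,Mon,Fri,Tue,Mon,Thu) (Fri,Mon,Fri,Wed,Mon,Wed) (Fri,Mon,Fri,Wed,Mon,Thu) (Fri,Mon,Fri,Thu,Mon,Wed) (Fri,Mon,Fri,Thu,Mon,Thu) (Fri,Wed,Fri,Thu,Wed,Thu) — 22.
Migrate=Wed: (Thu,Mon,Fri,Tue,Mon,Thu) (Thu,Mon,Fri,Wed,Mon,Thu) (Thu,Tue,Fri,Wed,Tue,Thu) (Fri,Mon,Fri,Tue,Mon,Thu) (Fri,Mon,Fri,Wed,Mon,Thu) (Fri,Mon,Fri,Thu,Mon,Thu) (Fri,Tue,Fri,Wed,Tue,Thu) (Fri,Tue,Fri,Thu,Tue,Thu) — 8.
Summing: 13 + 22 + 8 = 43.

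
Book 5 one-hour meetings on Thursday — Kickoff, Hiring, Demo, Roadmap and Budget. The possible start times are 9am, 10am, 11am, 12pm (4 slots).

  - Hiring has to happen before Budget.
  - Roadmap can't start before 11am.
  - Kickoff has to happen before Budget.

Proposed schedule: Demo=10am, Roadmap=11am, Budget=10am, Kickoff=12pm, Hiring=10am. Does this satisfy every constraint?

No — it violates: Kickoff has to happen before Budget

Kickoff has to happen before Budget — violated.
Roadmap can't start before 11am — holds.
Hiring has to happen before Budget — violated.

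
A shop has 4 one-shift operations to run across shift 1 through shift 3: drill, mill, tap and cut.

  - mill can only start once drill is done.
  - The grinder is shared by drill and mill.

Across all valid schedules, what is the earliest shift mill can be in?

Precedence pushes mill to at least shift 2.
mill at shift 2 is achievable: drill in shift 1; tap in shift 1; mill in shift 2; cut in shift 1.

shift 2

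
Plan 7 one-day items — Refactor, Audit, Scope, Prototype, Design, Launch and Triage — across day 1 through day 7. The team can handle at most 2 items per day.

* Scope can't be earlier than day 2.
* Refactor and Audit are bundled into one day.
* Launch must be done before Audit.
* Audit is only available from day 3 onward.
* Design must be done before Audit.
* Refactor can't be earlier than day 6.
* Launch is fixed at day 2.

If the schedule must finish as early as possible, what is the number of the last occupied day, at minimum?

day 6

The precedence chain requires at least 2 distinct days.
With at most 2 per day and 7 work items, at least 4 days are needed.
Refactor can't be placed before day 6, so the schedule must run through at least day 6.
6 works (last occupied day: day 6): for example Scope in day 2, Prototype in day 1, Design in day 1, Audit in day 6, Launch in day 2, Triage in day 3, Refactor in day 6.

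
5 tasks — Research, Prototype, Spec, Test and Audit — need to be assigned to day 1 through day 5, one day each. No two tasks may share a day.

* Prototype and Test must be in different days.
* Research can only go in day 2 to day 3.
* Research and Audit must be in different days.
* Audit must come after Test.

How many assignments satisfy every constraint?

24

Splitting on Research: it can be day 2 (12), day 3 (12). Listing each branch's schedules as (Prototype, Spec, Test, Audit) by day number:
Research=day 2: (1,3,4,5) (1,4,3,5) (1,5,3,4) (3,1,4,5) (3,4,1,5) (3,5,1,4) (4,1,3,5) (4,3,1,5) (4,5,1,3) (5,1,3,4) (5,3,1,4) (5,4,1,3) — 12.
Research=day 3: (1,2,4,5) (1,4,2,5) (1,5,2,4) (2,1,4,5) (2,4,1,5) (2,5,1,4) (4,1,2,5) (4,2,1,5) (4,5,1,2) (5,1,2,4) (5,2,1,4) (5,4,1,2) — 12.
Summing: 12 + 12 = 24.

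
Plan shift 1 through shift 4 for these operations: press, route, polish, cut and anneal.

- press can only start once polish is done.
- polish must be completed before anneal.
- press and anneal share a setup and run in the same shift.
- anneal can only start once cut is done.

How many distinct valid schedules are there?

Splitting on press: it can be shift 2 (4), shift 3 (16), shift 4 (36). Listing each branch's schedules as (route, polish, cut, anneal) by shift number:
press=shift 2: (1,1,1,2) (2,1,1,2) (3,1,1,2) (4,1,1,2) — 4.
press=shift 3: (1,1,1,3) (1,1,2,3) (1,2,1,3) (1,2,2,3) (2,1,1,3) (2,1,2,3) (2,2,1,3) (2,2,2,3) (3,1,1,3) (3,1,2,3) (3,2,1,3) (3,2,2,3) (4,1,1,3) (4,1,2,3) (4,2,1,3) (4,2,2,3) — 16.
press=shift 4: (1,1,1,4) (1,1,2,4) (1,1,3,4) (1,2,1,4) (1,2,2,4) (1,2,3,4) (1,3,1,4) (1,3,2,4) (1,3,3,4) (2,1,1,4) (2,1,2,4) (2,1,3,4) (2,2,1,4) (2,2,2,4) (2,2,3,4) (2,3,1,4) (2,3,2,4) (2,3,3,4) (3,1,1,4) (3,1,2,4) (3,1,3,4) (3,2,1,4) (3,2,2,4) (3,2,3,4) (3,3,1,4) (3,3,2,4) (3,3,3,4) (4,1,1,4) (4,1,2,4) (4,1,3,4) (4,2,1,4) (4,2,2,4) (4,2,3,4) (4,3,1,4) (4,3,2,4) (4,3,3,4) — 36.
Summing: 4 + 16 + 36 = 56.

56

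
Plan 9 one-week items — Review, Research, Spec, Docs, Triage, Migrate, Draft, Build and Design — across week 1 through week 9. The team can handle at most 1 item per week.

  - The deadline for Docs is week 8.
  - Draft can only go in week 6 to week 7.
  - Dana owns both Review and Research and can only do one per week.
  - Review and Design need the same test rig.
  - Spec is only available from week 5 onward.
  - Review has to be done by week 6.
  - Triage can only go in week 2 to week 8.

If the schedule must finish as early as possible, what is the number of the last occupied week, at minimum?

With at most 1 per week and 9 tasks, at least 9 weeks are needed.
Draft can't be placed before week 6, so the schedule must run through at least week 6.
9 works (last occupied week: week 9): for example Draft in week 6; Spec in week 5; Build in week 8; Review in week 1; Research in week 4; Migrate in week 7; Triage in week 2; Docs in week 3; Design in week 9.

week 9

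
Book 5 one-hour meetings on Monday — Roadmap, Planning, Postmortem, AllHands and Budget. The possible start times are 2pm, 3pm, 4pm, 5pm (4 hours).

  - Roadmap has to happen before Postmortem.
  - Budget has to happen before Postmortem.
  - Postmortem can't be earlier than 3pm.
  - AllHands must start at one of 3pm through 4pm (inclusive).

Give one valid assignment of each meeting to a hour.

Planning=2pm; Budget=2pm; Postmortem=3pm; Roadmap=2pm; AllHands=3pm

Checking: Budget(2pm) before Postmortem(3pm); Roadmap(2pm) before Postmortem(3pm); AllHands=3pm in [3pm,4pm]; Postmortem=3pm in [3pm,5pm].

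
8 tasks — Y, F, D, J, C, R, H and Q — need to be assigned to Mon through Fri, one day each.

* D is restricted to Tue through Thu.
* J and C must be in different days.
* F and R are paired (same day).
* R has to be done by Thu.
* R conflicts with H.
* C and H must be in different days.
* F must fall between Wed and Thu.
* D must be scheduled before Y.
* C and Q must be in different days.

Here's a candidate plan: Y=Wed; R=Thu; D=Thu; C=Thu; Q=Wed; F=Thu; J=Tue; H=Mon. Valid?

F must fall between Wed and Thu — holds.
F and R are paired (same day) — holds.
D is restricted to Tue through Thu — holds.
C and H must be in different days — holds.
C and Q must be in different days — holds.
R conflicts with H — holds.
R has to be done by Thu — holds.
D must be scheduled before Y — violated.
J and C must be in different days — holds.

Invalid. D must be scheduled before Y.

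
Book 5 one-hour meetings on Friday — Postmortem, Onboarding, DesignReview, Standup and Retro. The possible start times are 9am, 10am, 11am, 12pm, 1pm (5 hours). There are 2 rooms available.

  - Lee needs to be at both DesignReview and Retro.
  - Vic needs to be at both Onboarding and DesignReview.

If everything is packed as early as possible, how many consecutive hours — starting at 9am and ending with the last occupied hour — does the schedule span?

With at most 2 per hour and 5 meetings, at least 3 hours are needed.
3 works (last occupied hour: 11am): for example Onboarding in 9am; Standup in 10am; Postmortem in 9am; DesignReview in 10am; Retro in 11am.

3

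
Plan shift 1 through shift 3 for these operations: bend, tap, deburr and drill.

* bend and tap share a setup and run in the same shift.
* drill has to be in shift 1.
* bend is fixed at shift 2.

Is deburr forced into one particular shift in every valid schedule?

No

deburr can be shift 1 (e.g. deburr=shift 1, bend=shift 2, drill=shift 1, tap=shift 2) or shift 2 (e.g. deburr in shift 2, drill in shift 1, bend in shift 2, tap in shift 2).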